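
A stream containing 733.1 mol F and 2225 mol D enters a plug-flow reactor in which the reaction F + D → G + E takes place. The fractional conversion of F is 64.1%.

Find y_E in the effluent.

0.159

F reacted = 0.641 × 733.1 = 469.9 mol; ν_F = −1, so ξ = 469.9/1 = 469.9 mol.
Outlet amounts (n = n₀ + ν ξ):
  F: 733.1 − 1(469.9) = 263.2
  D: 2225 − 1(469.9) = 1755
  G: 0 + 1(469.9) = 469.9
  E: 0 + 1(469.9) = 469.9
Total out = 2958 mol; y_E = 469.9 / 2958 = 0.1589.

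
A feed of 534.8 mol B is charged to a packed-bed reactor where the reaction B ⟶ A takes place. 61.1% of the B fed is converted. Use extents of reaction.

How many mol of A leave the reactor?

B reacted = 0.611 × 534.8 = 326.8 mol; ν_B = −1, so ξ = 326.8/1 = 326.8 mol.
Outlet amounts (n = n₀ + ν ξ):
  B: 534.8 − 1(326.8) = 208
  A: 0 + 1(326.8) = 326.8

327 mol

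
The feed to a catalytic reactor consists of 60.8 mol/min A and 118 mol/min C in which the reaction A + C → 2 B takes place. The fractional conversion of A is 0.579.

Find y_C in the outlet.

0.463

A reacted = 0.579 × 60.8 = 35.2 mol/min; ν_A = −1, so ξ = 35.2/1 = 35.2 mol/min.
Outlet amounts (n = n₀ + ν ξ):
  A: 60.8 − 1(35.2) = 25.6
  C: 118 − 1(35.2) = 82.8
  B: 0 + 2(35.2) = 70.41
Total out = 178.8 mol/min; y_C = 82.8 / 178.8 = 0.4631.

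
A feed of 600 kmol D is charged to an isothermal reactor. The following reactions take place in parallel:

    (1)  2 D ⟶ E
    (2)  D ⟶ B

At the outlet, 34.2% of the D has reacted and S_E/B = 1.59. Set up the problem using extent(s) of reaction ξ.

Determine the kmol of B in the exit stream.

Conversion of D: D consumed = 0.342 × 600 = 205.2 kmol = 2ξ₁ + 1ξ₂.
Selectivity: 1ξ₁ / (1ξ₂) = 1.59 → ξ₁ = 1.59 ξ₂.
Substitute: (2·1.59 + 1) ξ₂ = 205.2 → ξ₂ = 49.09 kmol, ξ₁ = 78.05 kmol.
Outlet amounts (n = n₀ + Σ ν·ξ):
  D: 600 − 2(78.05) − 1(49.09) = 394.8
  E: 0 + 1(78.05) = 78.05
  B: 0 + 1(49.09) = 49.09

49.1 kmol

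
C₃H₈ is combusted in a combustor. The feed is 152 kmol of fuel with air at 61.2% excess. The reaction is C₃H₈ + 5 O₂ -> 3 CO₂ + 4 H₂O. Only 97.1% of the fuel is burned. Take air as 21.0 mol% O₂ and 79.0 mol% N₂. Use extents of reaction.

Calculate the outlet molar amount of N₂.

4610 kmol

Stoichiometric O₂ = 5 × 152 = 760 kmol; O₂ fed = 760 × 1.612 = 1225 kmol.
N₂ fed = 1225 × 79/21 = 4609 kmol.
Fuel reacted = 0.971 × 152 → ξ = 147.6 kmol.
Outlet (n = n₀ + ν ξ):
  C₃H₈: 152 − 1(147.6) = 4.408
  O₂: 1225 − 5(147.6) = 487.2
  N₂: 4609 (inert)
  CO₂: 0 + 3(147.6) = 442.8
  H₂O: 0 + 4(147.6) = 590.4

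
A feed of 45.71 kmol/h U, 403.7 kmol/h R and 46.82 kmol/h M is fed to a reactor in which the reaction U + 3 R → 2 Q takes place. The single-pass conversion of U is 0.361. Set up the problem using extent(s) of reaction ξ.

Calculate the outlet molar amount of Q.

33 kmol/h

U reacted = 0.361 × 45.71 = 16.5 kmol/h; ν_U = −1, so ξ = 16.5/1 = 16.5 kmol/h.
Outlet amounts (n = n₀ + ν ξ):
  U: 45.71 − 1(16.5) = 29.21
  R: 403.7 − 3(16.5) = 354.2
  Q: 0 + 2(16.5) = 33
  M: 46.82 (inert)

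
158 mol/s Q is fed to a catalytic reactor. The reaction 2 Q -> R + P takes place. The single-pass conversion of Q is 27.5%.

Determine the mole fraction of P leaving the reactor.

Q reacted = 0.275 × 158 = 43.45 mol/s; ν_Q = −2, so ξ = 43.45/2 = 21.73 mol/s.
Outlet amounts (n = n₀ + ν ξ):
  Q: 158 − 2(21.73) = 114.5
  R: 0 + 1(21.73) = 21.73
  P: 0 + 1(21.73) = 21.73
Total out = 158 mol/s; y_P = 21.73 / 158 = 0.1375.

0.138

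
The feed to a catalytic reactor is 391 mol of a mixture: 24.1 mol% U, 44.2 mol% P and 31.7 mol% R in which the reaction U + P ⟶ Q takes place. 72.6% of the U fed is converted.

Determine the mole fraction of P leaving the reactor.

0.324

U reacted = 0.726 × 94.23 = 68.41 mol; ν_U = −1, so ξ = 68.41/1 = 68.41 mol.
Outlet amounts (n = n₀ + ν ξ):
  U: 94.23 − 1(68.41) = 25.82
  P: 172.8 − 1(68.41) = 104.4
  Q: 0 + 1(68.41) = 68.41
  R: 123.9 (inert)
Total out = 322.6 mol; y_P = 104.4 / 322.6 = 0.3237.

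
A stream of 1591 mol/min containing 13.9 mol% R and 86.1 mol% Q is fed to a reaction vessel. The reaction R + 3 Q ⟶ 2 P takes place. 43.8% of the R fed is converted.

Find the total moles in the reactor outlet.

R reacted = 0.438 × 221.1 = 96.86 mol/min; ν_R = −1, so ξ = 96.86/1 = 96.86 mol/min.
Outlet amounts (n = n₀ + ν ξ):
  R: 221.1 − 1(96.86) = 124.3
  Q: 1370 − 3(96.86) = 1079
  P: 0 + 2(96.86) = 193.7
Total out = 124.3 + 1079 + 193.7 = 1397 mol/min.

1400 mol/min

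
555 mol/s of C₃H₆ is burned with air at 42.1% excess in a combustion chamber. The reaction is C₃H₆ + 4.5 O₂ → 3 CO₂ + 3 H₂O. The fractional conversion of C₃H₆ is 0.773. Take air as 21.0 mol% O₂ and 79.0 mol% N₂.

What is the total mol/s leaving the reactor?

Stoichiometric O₂ = 4.5 × 555 = 2498 mol/s; O₂ fed = 2498 × 1.421 = 3549 mol/s.
N₂ fed = 3549 × 79/21 = 13350 mol/s.
Fuel reacted = 0.773 × 555 → ξ = 429 mol/s.
Outlet (n = n₀ + ν ξ):
  C₃H₆: 555 − 1(429) = 126
  O₂: 3549 − 4.5(429) = 1618
  N₂: 13350 (inert)
  CO₂: 0 + 3(429) = 1287
  H₂O: 0 + 3(429) = 1287
Total out = 126 + 1618 + 13350 + 1287 + 1287 = 17670 mol/s.

17700 mol/s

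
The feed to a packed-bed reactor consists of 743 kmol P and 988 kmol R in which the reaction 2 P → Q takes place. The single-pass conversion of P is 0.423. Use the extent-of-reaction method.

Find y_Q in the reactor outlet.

P reacted = 0.423 × 743 = 314.3 kmol; ν_P = −2, so ξ = 314.3/2 = 157.1 kmol.
Outlet amounts (n = n₀ + ν ξ):
  P: 743 − 2(157.1) = 428.7
  Q: 0 + 1(157.1) = 157.1
  R: 988 (inert)
Total out = 1574 kmol; y_Q = 157.1 / 1574 = 0.09985.

0.0998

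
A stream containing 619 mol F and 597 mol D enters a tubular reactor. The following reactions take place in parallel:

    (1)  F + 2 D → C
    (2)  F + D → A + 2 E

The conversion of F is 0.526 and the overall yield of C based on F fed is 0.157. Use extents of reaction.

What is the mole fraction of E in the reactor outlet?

Yield of C: 1ξ₁ / 619 = 0.157 → ξ₁ = 97.18 mol.
Conversion of F: 1ξ₁ + 1ξ₂ = 0.526 × 619 = 325.6 → ξ₂ = 228.4 mol.
Outlet amounts (n = n₀ + Σ ν·ξ):
  F: 619 − 1(97.18) − 1(228.4) = 293.4
  D: 597 − 2(97.18) − 1(228.4) = 174.2
  C: 0 + 1(97.18) = 97.18
  A: 0 + 1(228.4) = 228.4
  E: 0 + 2(228.4) = 456.8
Total out = 1250 mol; y_E = 456.8 / 1250 = 0.3654.

0.365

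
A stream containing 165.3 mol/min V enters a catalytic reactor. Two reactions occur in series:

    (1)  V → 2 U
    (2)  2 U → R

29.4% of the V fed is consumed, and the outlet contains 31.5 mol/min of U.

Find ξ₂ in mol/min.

Conversion of V: V consumed = 1ξ₁ = 0.294 × 165.3 → ξ₁ = 48.6 mol/min.
U balance: n_U = 0 + 2ξ₁ − 2ξ₂ = 31.5 → ξ₂ = (2·48.6 − 31.5)/2 = 32.85 mol/min.
Outlet amounts (n = n₀ + Σ ν·ξ):
  V: 165.3 − 1(48.6) = 116.7
  U: 0 + 2(48.6) − 2(32.85) = 31.5
  R: 0 + 1(32.85) = 32.85

ξ₂ = 32.8 mol/min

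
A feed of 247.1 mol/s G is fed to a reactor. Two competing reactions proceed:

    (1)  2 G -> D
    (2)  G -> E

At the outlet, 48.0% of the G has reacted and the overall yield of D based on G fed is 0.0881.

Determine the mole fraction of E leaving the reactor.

Yield of D: 1ξ₁ / 247.1 = 0.0881 → ξ₁ = 21.77 mol/s.
Conversion of G: 2ξ₁ + 1ξ₂ = 0.48 × 247.1 = 118.6 → ξ₂ = 75.07 mol/s.
Outlet amounts (n = n₀ + Σ ν·ξ):
  G: 247.1 − 2(21.77) − 1(75.07) = 128.5
  D: 0 + 1(21.77) = 21.77
  E: 0 + 1(75.07) = 75.07
Total out = 225.3 mol/s; y_E = 75.07 / 225.3 = 0.3332.

0.333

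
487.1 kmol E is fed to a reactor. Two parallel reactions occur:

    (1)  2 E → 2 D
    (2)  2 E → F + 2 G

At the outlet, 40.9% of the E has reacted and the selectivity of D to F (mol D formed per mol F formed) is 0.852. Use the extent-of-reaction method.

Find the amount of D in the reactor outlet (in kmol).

59.5 kmol

Conversion of E: E consumed = 0.409 × 487.1 = 199.2 kmol = 2ξ₁ + 2ξ₂.
Selectivity: 2ξ₁ / (1ξ₂) = 0.852 → ξ₁ = 0.426 ξ₂.
Substitute: (2·0.426 + 2) ξ₂ = 199.2 → ξ₂ = 69.85 kmol, ξ₁ = 29.76 kmol.
Outlet amounts (n = n₀ + Σ ν·ξ):
  E: 487.1 − 2(29.76) − 2(69.85) = 287.9
  D: 0 + 2(29.76) = 59.52
  F: 0 + 1(69.85) = 69.85
  G: 0 + 2(69.85) = 139.7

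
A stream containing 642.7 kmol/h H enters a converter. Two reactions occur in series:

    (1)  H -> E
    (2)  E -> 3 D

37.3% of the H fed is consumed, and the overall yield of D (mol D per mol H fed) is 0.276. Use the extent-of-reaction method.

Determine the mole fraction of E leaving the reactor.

Conversion of H: H consumed = 1ξ₁ = 0.373 × 642.7 → ξ₁ = 239.7 kmol/h.
Yield of D: 3ξ₂ / 642.7 = 0.276 → ξ₂ = 59.13 kmol/h.
Outlet amounts (n = n₀ + Σ ν·ξ):
  H: 642.7 − 1(239.7) = 403
  E: 0 + 1(239.7) − 1(59.13) = 180.6
  D: 0 + 3(59.13) = 177.4
Total out = 761 kmol/h; y_E = 180.6 / 761 = 0.2373.

0.237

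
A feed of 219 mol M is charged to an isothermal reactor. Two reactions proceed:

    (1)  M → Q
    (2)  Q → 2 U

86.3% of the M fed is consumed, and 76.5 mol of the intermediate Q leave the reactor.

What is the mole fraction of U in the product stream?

0.679

Conversion of M: M consumed = 1ξ₁ = 0.863 × 219 → ξ₁ = 189 mol.
Q balance: n_Q = 0 + 1ξ₁ − 1ξ₂ = 76.5 → ξ₂ = (1·189 − 76.5)/1 = 112.5 mol.
Outlet amounts (n = n₀ + Σ ν·ξ):
  M: 219 − 1(189) = 30
  Q: 0 + 1(189) − 1(112.5) = 76.5
  U: 0 + 2(112.5) = 225
Total out = 331.5 mol; y_U = 225 / 331.5 = 0.6787.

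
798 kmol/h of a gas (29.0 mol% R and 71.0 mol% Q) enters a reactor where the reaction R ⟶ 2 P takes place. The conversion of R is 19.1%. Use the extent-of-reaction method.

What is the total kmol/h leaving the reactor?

842 kmol/h

R reacted = 0.191 × 231.4 = 44.2 kmol/h; ν_R = −1, so ξ = 44.2/1 = 44.2 kmol/h.
Outlet amounts (n = n₀ + ν ξ):
  R: 231.4 − 1(44.2) = 187.2
  P: 0 + 2(44.2) = 88.4
  Q: 566.6 (inert)
Total out = 187.2 + 88.4 + 566.6 = 842.2 kmol/h.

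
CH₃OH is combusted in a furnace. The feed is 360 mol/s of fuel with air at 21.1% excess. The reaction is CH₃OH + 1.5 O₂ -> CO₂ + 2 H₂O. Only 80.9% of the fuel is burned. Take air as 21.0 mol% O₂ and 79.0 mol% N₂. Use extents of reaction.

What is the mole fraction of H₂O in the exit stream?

Stoichiometric O₂ = 1.5 × 360 = 540 mol/s; O₂ fed = 540 × 1.211 = 653.9 mol/s.
N₂ fed = 653.9 × 79/21 = 2460 mol/s.
Fuel reacted = 0.809 × 360 → ξ = 291.2 mol/s.
Outlet (n = n₀ + ν ξ):
  CH₃OH: 360 − 1(291.2) = 68.76
  O₂: 653.9 − 1.5(291.2) = 217.1
  N₂: 2460 (inert)
  CO₂: 0 + 1(291.2) = 291.2
  H₂O: 0 + 2(291.2) = 582.5
Total out = 3620 mol/s; y_H₂O = 582.5 / 3620 = 0.1609.

0.161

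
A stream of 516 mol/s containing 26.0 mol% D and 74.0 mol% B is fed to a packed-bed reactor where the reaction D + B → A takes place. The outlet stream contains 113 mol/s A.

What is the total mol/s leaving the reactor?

For A: n = n₀ + 1ξ → 113 = 0 + 1ξ, giving ξ = 113 mol/s.
Outlet amounts (n = n₀ + ν ξ):
  D: 134.2 − 1(113) = 21.16
  B: 381.8 − 1(113) = 268.8
  A: 0 + 1(113) = 113
Total out = 21.16 + 268.8 + 113 = 403 mol/s.

403 mol/s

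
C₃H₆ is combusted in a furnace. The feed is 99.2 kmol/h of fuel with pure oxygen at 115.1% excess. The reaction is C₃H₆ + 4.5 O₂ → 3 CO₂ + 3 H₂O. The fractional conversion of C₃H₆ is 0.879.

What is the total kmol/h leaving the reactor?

1100 kmol/h

Stoichiometric O₂ = 4.5 × 99.2 = 446.4 kmol/h; O₂ fed = 446.4 × 2.151 = 960.2 kmol/h.
Fuel reacted = 0.879 × 99.2 → ξ = 87.2 kmol/h.
Outlet (n = n₀ + ν ξ):
  C₃H₆: 99.2 − 1(87.2) = 12
  O₂: 960.2 − 4.5(87.2) = 567.8
  CO₂: 0 + 3(87.2) = 261.6
  H₂O: 0 + 3(87.2) = 261.6
Total out = 12 + 567.8 + 261.6 + 261.6 = 1103 kmol/h.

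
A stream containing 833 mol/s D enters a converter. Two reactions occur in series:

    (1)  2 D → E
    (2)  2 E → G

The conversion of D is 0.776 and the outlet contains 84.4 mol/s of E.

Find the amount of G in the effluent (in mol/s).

Conversion of D: D consumed = 2ξ₁ = 0.776 × 833 → ξ₁ = 323.2 mol/s.
E balance: n_E = 0 + 1ξ₁ − 2ξ₂ = 84.4 → ξ₂ = (1·323.2 − 84.4)/2 = 119.4 mol/s.
Outlet amounts (n = n₀ + Σ ν·ξ):
  D: 833 − 2(323.2) = 186.6
  E: 0 + 1(323.2) − 2(119.4) = 84.4
  G: 0 + 1(119.4) = 119.4

119 mol/s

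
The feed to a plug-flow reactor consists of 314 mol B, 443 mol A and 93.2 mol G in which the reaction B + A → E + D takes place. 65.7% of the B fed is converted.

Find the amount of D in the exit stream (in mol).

206 mol

B reacted = 0.657 × 314 = 206.3 mol; ν_B = −1, so ξ = 206.3/1 = 206.3 mol.
Outlet amounts (n = n₀ + ν ξ):
  B: 314 − 1(206.3) = 107.7
  A: 443 − 1(206.3) = 236.7
  E: 0 + 1(206.3) = 206.3
  D: 0 + 1(206.3) = 206.3
  G: 93.2 (inert)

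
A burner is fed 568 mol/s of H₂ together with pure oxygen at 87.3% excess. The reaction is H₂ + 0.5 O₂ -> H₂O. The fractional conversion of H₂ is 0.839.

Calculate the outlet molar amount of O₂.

294 mol/s

Stoichiometric O₂ = 0.5 × 568 = 284 mol/s; O₂ fed = 284 × 1.873 = 531.9 mol/s.
Fuel reacted = 0.839 × 568 → ξ = 476.6 mol/s.
Outlet (n = n₀ + ν ξ):
  H₂: 568 − 1(476.6) = 91.45
  O₂: 531.9 − 0.5(476.6) = 293.7
  H₂O: 0 + 1(476.6) = 476.6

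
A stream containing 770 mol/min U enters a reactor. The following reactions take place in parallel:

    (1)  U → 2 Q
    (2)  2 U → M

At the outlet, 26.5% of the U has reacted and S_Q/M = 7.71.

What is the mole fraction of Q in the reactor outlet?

0.309

Conversion of U: U consumed = 0.265 × 770 = 204.1 mol/min = 1ξ₁ + 2ξ₂.
Selectivity: 2ξ₁ / (1ξ₂) = 7.71 → ξ₁ = 3.855 ξ₂.
Substitute: (1·3.855 + 2) ξ₂ = 204.1 → ξ₂ = 34.85 mol/min, ξ₁ = 134.3 mol/min.
Outlet amounts (n = n₀ + Σ ν·ξ):
  U: 770 − 1(134.3) − 2(34.85) = 566
  Q: 0 + 2(134.3) = 268.7
  M: 0 + 1(34.85) = 34.85
Total out = 869.5 mol/min; y_Q = 268.7 / 869.5 = 0.309.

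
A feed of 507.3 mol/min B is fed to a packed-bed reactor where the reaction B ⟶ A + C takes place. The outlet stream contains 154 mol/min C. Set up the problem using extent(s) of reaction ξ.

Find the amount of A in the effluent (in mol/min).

154 mol/min

For C: n = n₀ + 1ξ → 154 = 0 + 1ξ, giving ξ = 154 mol/min.
Outlet amounts (n = n₀ + ν ξ):
  B: 507.3 − 1(154) = 353.3
  A: 0 + 1(154) = 154
  C: 0 + 1(154) = 154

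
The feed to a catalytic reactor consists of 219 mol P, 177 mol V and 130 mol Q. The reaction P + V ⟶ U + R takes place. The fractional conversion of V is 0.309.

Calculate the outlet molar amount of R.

54.7 mol

V reacted = 0.309 × 177 = 54.69 mol; ν_V = −1, so ξ = 54.69/1 = 54.69 mol.
Outlet amounts (n = n₀ + ν ξ):
  P: 219 − 1(54.69) = 164.3
  V: 177 − 1(54.69) = 122.3
  U: 0 + 1(54.69) = 54.69
  R: 0 + 1(54.69) = 54.69
  Q: 130 (inert)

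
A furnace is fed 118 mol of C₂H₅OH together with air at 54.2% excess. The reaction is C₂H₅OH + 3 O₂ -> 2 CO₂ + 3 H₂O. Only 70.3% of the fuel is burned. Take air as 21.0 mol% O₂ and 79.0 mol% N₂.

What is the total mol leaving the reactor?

2800 mol

Stoichiometric O₂ = 3 × 118 = 354 mol; O₂ fed = 354 × 1.542 = 545.9 mol.
N₂ fed = 545.9 × 79/21 = 2054 mol.
Fuel reacted = 0.703 × 118 → ξ = 82.95 mol.
Outlet (n = n₀ + ν ξ):
  C₂H₅OH: 118 − 1(82.95) = 35.05
  O₂: 545.9 − 3(82.95) = 297
  N₂: 2054 (inert)
  CO₂: 0 + 2(82.95) = 165.9
  H₂O: 0 + 3(82.95) = 248.9
Total out = 35.05 + 297 + 2054 + 165.9 + 248.9 = 2800 mol.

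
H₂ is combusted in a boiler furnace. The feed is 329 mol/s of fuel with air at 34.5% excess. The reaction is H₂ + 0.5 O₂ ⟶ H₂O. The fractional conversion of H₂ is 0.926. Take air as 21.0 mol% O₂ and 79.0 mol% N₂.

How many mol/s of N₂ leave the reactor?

832 mol/s

Stoichiometric O₂ = 0.5 × 329 = 164.5 mol/s; O₂ fed = 164.5 × 1.345 = 221.3 mol/s.
N₂ fed = 221.3 × 79/21 = 832.3 mol/s.
Fuel reacted = 0.926 × 329 → ξ = 304.7 mol/s.
Outlet (n = n₀ + ν ξ):
  H₂: 329 − 1(304.7) = 24.35
  O₂: 221.3 − 0.5(304.7) = 68.93
  N₂: 832.3 (inert)
  H₂O: 0 + 1(304.7) = 304.7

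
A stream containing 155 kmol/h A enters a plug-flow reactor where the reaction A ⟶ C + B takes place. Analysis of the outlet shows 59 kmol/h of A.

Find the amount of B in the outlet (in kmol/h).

96 kmol/h

For A: n = n₀ − 1ξ → 59 = 155 − 1ξ, giving ξ = 96 kmol/h.
Outlet amounts (n = n₀ + ν ξ):
  A: 155 − 1(96) = 59
  C: 0 + 1(96) = 96
  B: 0 + 1(96) = 96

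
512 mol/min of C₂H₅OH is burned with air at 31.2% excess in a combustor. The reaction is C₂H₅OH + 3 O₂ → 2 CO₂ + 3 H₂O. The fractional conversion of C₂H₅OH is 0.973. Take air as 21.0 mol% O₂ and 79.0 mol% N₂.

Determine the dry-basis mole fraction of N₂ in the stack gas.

Stoichiometric O₂ = 3 × 512 = 1536 mol/min; O₂ fed = 1536 × 1.312 = 2015 mol/min.
N₂ fed = 2015 × 79/21 = 7581 mol/min.
Fuel reacted = 0.973 × 512 → ξ = 498.2 mol/min.
Outlet (n = n₀ + ν ξ):
  C₂H₅OH: 512 − 1(498.2) = 13.82
  O₂: 2015 − 3(498.2) = 520.7
  N₂: 7581 (inert)
  CO₂: 0 + 2(498.2) = 996.4
  H₂O: 0 + 3(498.2) = 1495
Dry total = 9112 mol/min; y_N₂ (dry) = 7581 / 9112 = 0.832.

0.832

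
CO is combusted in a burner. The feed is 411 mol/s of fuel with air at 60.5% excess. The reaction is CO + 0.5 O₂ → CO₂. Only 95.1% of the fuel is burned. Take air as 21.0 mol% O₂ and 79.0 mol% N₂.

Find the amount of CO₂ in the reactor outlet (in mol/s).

Stoichiometric O₂ = 0.5 × 411 = 205.5 mol/s; O₂ fed = 205.5 × 1.605 = 329.8 mol/s.
N₂ fed = 329.8 × 79/21 = 1241 mol/s.
Fuel reacted = 0.951 × 411 → ξ = 390.9 mol/s.
Outlet (n = n₀ + ν ξ):
  CO: 411 − 1(390.9) = 20.14
  O₂: 329.8 − 0.5(390.9) = 134.4
  N₂: 1241 (inert)
  CO₂: 0 + 1(390.9) = 390.9

391 mol/s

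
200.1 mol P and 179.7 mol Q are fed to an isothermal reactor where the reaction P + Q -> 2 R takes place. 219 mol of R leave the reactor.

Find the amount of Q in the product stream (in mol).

70.2 mol

For R: n = n₀ + 2ξ → 219 = 0 + 2ξ, giving ξ = 109.5 mol.
Outlet amounts (n = n₀ + ν ξ):
  P: 200.1 − 1(109.5) = 90.6
  Q: 179.7 − 1(109.5) = 70.2
  R: 0 + 2(109.5) = 219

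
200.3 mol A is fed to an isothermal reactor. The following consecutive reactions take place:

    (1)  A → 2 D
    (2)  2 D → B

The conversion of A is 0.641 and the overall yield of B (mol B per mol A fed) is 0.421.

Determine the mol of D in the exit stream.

Conversion of A: A consumed = 1ξ₁ = 0.641 × 200.3 → ξ₁ = 128.4 mol.
Yield of B: 1ξ₂ / 200.3 = 0.421 → ξ₂ = 84.33 mol.
Outlet amounts (n = n₀ + Σ ν·ξ):
  A: 200.3 − 1(128.4) = 71.91
  D: 0 + 2(128.4) − 2(84.33) = 88.13
  B: 0 + 1(84.33) = 84.33

88.1 mol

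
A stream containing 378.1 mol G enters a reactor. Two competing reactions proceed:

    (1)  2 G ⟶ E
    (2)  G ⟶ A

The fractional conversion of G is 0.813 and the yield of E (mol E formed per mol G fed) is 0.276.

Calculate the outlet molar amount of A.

98.7 mol

Yield of E: 1ξ₁ / 378.1 = 0.276 → ξ₁ = 104.4 mol.
Conversion of G: 2ξ₁ + 1ξ₂ = 0.813 × 378.1 = 307.4 → ξ₂ = 98.68 mol.
Outlet amounts (n = n₀ + Σ ν·ξ):
  G: 378.1 − 2(104.4) − 1(98.68) = 70.7
  E: 0 + 1(104.4) = 104.4
  A: 0 + 1(98.68) = 98.68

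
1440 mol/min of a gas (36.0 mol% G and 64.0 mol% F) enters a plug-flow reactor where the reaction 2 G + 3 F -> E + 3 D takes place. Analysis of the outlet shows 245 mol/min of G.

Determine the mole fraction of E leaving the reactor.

For G: n = n₀ − 2ξ → 245 = 518.4 − 2ξ, giving ξ = 136.7 mol/min.
Outlet amounts (n = n₀ + ν ξ):
  G: 518.4 − 2(136.7) = 245
  F: 921.6 − 3(136.7) = 511.5
  E: 0 + 1(136.7) = 136.7
  D: 0 + 3(136.7) = 410.1
Total out = 1303 mol/min; y_E = 136.7 / 1303 = 0.1049.

0.105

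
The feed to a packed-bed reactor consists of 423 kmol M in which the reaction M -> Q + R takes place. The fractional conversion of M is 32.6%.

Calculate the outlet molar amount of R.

138 kmol

M reacted = 0.326 × 423 = 137.9 kmol; ν_M = −1, so ξ = 137.9/1 = 137.9 kmol.
Outlet amounts (n = n₀ + ν ξ):
  M: 423 − 1(137.9) = 285.1
  Q: 0 + 1(137.9) = 137.9
  R: 0 + 1(137.9) = 137.9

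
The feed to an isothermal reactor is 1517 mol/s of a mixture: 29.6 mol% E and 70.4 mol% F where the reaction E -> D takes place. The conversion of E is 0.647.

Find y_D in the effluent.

E reacted = 0.647 × 449 = 290.5 mol/s; ν_E = −1, so ξ = 290.5/1 = 290.5 mol/s.
Outlet amounts (n = n₀ + ν ξ):
  E: 449 − 1(290.5) = 158.5
  D: 0 + 1(290.5) = 290.5
  F: 1068 (inert)
Total out = 1517 mol/s; y_D = 290.5 / 1517 = 0.1915.

0.192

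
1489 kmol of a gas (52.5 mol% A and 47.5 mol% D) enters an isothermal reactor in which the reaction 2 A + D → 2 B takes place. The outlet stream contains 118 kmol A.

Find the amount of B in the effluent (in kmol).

For A: n = n₀ − 2ξ → 118 = 781.7 − 2ξ, giving ξ = 331.9 kmol.
Outlet amounts (n = n₀ + ν ξ):
  A: 781.7 − 2(331.9) = 118
  D: 707.3 − 1(331.9) = 375.4
  B: 0 + 2(331.9) = 663.7

664 kmol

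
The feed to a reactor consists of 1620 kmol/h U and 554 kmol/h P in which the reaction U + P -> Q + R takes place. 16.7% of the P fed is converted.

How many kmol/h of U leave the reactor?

P reacted = 0.167 × 554 = 92.52 kmol/h; ν_P = −1, so ξ = 92.52/1 = 92.52 kmol/h.
Outlet amounts (n = n₀ + ν ξ):
  U: 1620 − 1(92.52) = 1527
  P: 554 − 1(92.52) = 461.5
  Q: 0 + 1(92.52) = 92.52
  R: 0 + 1(92.52) = 92.52

1530 kmol/h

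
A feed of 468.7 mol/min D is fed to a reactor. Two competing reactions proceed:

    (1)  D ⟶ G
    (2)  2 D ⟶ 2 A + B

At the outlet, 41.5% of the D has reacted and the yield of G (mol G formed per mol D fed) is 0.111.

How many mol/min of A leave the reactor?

Yield of G: 1ξ₁ / 468.7 = 0.111 → ξ₁ = 52.03 mol/min.
Conversion of D: 1ξ₁ + 2ξ₂ = 0.415 × 468.7 = 194.5 → ξ₂ = 71.24 mol/min.
Outlet amounts (n = n₀ + Σ ν·ξ):
  D: 468.7 − 1(52.03) − 2(71.24) = 274.2
  G: 0 + 1(52.03) = 52.03
  A: 0 + 2(71.24) = 142.5
  B: 0 + 1(71.24) = 71.24

142 mol/min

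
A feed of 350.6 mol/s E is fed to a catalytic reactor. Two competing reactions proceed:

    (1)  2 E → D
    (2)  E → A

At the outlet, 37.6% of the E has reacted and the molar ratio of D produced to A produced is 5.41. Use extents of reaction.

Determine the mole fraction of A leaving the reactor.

Conversion of E: E consumed = 0.376 × 350.6 = 131.8 mol/s = 2ξ₁ + 1ξ₂.
Selectivity: 1ξ₁ / (1ξ₂) = 5.41 → ξ₁ = 5.41 ξ₂.
Substitute: (2·5.41 + 1) ξ₂ = 131.8 → ξ₂ = 11.15 mol/s, ξ₁ = 60.34 mol/s.
Outlet amounts (n = n₀ + Σ ν·ξ):
  E: 350.6 − 2(60.34) − 1(11.15) = 218.8
  D: 0 + 1(60.34) = 60.34
  A: 0 + 1(11.15) = 11.15
Total out = 290.3 mol/s; y_A = 11.15 / 290.3 = 0.03842.

0.0384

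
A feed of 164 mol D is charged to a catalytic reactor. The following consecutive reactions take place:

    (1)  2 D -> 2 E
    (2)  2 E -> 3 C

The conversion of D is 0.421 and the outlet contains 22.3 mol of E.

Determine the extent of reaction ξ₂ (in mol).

Conversion of D: D consumed = 2ξ₁ = 0.421 × 164 → ξ₁ = 34.52 mol.
E balance: n_E = 0 + 2ξ₁ − 2ξ₂ = 22.3 → ξ₂ = (2·34.52 − 22.3)/2 = 23.37 mol.
Outlet amounts (n = n₀ + Σ ν·ξ):
  D: 164 − 2(34.52) = 94.96
  E: 0 + 2(34.52) − 2(23.37) = 22.3
  C: 0 + 3(23.37) = 70.12

ξ₂ = 23.4 mol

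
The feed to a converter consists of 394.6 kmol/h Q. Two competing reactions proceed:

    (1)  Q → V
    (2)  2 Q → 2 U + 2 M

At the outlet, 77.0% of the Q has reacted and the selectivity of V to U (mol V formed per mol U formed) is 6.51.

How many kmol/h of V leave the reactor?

Conversion of Q: Q consumed = 0.77 × 394.6 = 303.8 kmol/h = 1ξ₁ + 2ξ₂.
Selectivity: 1ξ₁ / (2ξ₂) = 6.51 → ξ₁ = 13.02 ξ₂.
Substitute: (1·13.02 + 2) ξ₂ = 303.8 → ξ₂ = 20.23 kmol/h, ξ₁ = 263.4 kmol/h.
Outlet amounts (n = n₀ + Σ ν·ξ):
  Q: 394.6 − 1(263.4) − 2(20.23) = 90.76
  V: 0 + 1(263.4) = 263.4
  U: 0 + 2(20.23) = 40.46
  M: 0 + 2(20.23) = 40.46

263 kmol/h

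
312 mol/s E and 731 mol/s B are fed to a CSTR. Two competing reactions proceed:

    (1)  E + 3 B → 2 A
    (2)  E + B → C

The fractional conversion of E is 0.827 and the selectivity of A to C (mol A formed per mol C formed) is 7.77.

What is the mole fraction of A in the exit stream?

Conversion of E: E consumed = 0.827 × 312 = 258 mol/s = 1ξ₁ + 1ξ₂.
Selectivity: 2ξ₁ / (1ξ₂) = 7.77 → ξ₁ = 3.885 ξ₂.
Substitute: (1·3.885 + 1) ξ₂ = 258 → ξ₂ = 52.82 mol/s, ξ₁ = 205.2 mol/s.
Outlet amounts (n = n₀ + Σ ν·ξ):
  E: 312 − 1(205.2) − 1(52.82) = 53.98
  B: 731 − 3(205.2) − 1(52.82) = 62.57
  A: 0 + 2(205.2) = 410.4
  C: 0 + 1(52.82) = 52.82
Total out = 579.8 mol/s; y_A = 410.4 / 579.8 = 0.7079.

0.708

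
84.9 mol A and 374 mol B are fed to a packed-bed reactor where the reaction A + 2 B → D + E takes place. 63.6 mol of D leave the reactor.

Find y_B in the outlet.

For D: n = n₀ + 1ξ → 63.6 = 0 + 1ξ, giving ξ = 63.6 mol.
Outlet amounts (n = n₀ + ν ξ):
  A: 84.9 − 1(63.6) = 21.3
  B: 374 − 2(63.6) = 246.8
  D: 0 + 1(63.6) = 63.6
  E: 0 + 1(63.6) = 63.6
Total out = 395.3 mol; y_B = 246.8 / 395.3 = 0.6243.

0.624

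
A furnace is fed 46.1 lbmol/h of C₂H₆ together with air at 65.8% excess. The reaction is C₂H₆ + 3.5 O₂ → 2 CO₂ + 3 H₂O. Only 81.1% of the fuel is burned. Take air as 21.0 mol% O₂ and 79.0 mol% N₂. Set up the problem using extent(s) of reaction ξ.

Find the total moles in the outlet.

Stoichiometric O₂ = 3.5 × 46.1 = 161.3 lbmol/h; O₂ fed = 161.3 × 1.658 = 267.5 lbmol/h.
N₂ fed = 267.5 × 79/21 = 1006 lbmol/h.
Fuel reacted = 0.811 × 46.1 → ξ = 37.39 lbmol/h.
Outlet (n = n₀ + ν ξ):
  C₂H₆: 46.1 − 1(37.39) = 8.713
  O₂: 267.5 − 3.5(37.39) = 136.7
  N₂: 1006 (inert)
  CO₂: 0 + 2(37.39) = 74.77
  H₂O: 0 + 3(37.39) = 112.2
Total out = 8.713 + 136.7 + 1006 + 74.77 + 112.2 = 1339 lbmol/h.

1340 lbmol/h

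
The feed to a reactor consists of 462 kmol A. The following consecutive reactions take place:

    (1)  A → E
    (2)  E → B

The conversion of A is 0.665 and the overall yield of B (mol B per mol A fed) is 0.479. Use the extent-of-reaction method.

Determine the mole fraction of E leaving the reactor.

Conversion of A: A consumed = 1ξ₁ = 0.665 × 462 → ξ₁ = 307.2 kmol.
Yield of B: 1ξ₂ / 462 = 0.479 → ξ₂ = 221.3 kmol.
Outlet amounts (n = n₀ + Σ ν·ξ):
  A: 462 − 1(307.2) = 154.8
  E: 0 + 1(307.2) − 1(221.3) = 85.93
  B: 0 + 1(221.3) = 221.3
Total out = 462 kmol; y_E = 85.93 / 462 = 0.186.

0.186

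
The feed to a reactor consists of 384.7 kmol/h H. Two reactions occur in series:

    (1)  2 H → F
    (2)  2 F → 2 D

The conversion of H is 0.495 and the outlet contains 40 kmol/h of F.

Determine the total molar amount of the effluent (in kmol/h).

289 kmol/h

Conversion of H: H consumed = 2ξ₁ = 0.495 × 384.7 → ξ₁ = 95.21 kmol/h.
F balance: n_F = 0 + 1ξ₁ − 2ξ₂ = 40 → ξ₂ = (1·95.21 − 40)/2 = 27.61 kmol/h.
Outlet amounts (n = n₀ + Σ ν·ξ):
  H: 384.7 − 2(95.21) = 194.3
  F: 0 + 1(95.21) − 2(27.61) = 40
  D: 0 + 2(27.61) = 55.21
Total out = 194.3 + 40 + 55.21 = 289.5 kmol/h.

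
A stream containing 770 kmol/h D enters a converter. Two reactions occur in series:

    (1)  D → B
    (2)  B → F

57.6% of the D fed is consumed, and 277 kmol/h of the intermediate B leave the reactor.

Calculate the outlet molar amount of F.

Conversion of D: D consumed = 1ξ₁ = 0.576 × 770 → ξ₁ = 443.5 kmol/h.
B balance: n_B = 0 + 1ξ₁ − 1ξ₂ = 277 → ξ₂ = (1·443.5 − 277)/1 = 166.5 kmol/h.
Outlet amounts (n = n₀ + Σ ν·ξ):
  D: 770 − 1(443.5) = 326.5
  B: 0 + 1(443.5) − 1(166.5) = 277
  F: 0 + 1(166.5) = 166.5

167 kmol/h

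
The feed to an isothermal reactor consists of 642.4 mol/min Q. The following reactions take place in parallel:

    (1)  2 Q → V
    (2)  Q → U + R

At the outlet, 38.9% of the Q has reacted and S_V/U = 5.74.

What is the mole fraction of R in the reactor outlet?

Conversion of Q: Q consumed = 0.389 × 642.4 = 249.9 mol/min = 2ξ₁ + 1ξ₂.
Selectivity: 1ξ₁ / (1ξ₂) = 5.74 → ξ₁ = 5.74 ξ₂.
Substitute: (2·5.74 + 1) ξ₂ = 249.9 → ξ₂ = 20.02 mol/min, ξ₁ = 114.9 mol/min.
Outlet amounts (n = n₀ + Σ ν·ξ):
  Q: 642.4 − 2(114.9) − 1(20.02) = 392.5
  V: 0 + 1(114.9) = 114.9
  U: 0 + 1(20.02) = 20.02
  R: 0 + 1(20.02) = 20.02
Total out = 547.5 mol/min; y_R = 20.02 / 547.5 = 0.03657.

0.0366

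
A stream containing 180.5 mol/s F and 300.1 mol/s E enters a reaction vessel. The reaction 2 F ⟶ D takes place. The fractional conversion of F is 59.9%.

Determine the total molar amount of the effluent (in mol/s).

427 mol/s

F reacted = 0.599 × 180.5 = 108.1 mol/s; ν_F = −2, so ξ = 108.1/2 = 54.06 mol/s.
Outlet amounts (n = n₀ + ν ξ):
  F: 180.5 − 2(54.06) = 72.38
  D: 0 + 1(54.06) = 54.06
  E: 300.1 (inert)
Total out = 72.38 + 54.06 + 300.1 = 426.5 mol/s.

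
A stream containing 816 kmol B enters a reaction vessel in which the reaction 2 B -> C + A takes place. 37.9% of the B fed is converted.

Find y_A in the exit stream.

0.19

B reacted = 0.379 × 816 = 309.3 kmol; ν_B = −2, so ξ = 309.3/2 = 154.6 kmol.
Outlet amounts (n = n₀ + ν ξ):
  B: 816 − 2(154.6) = 506.7
  C: 0 + 1(154.6) = 154.6
  A: 0 + 1(154.6) = 154.6
Total out = 816 kmol; y_A = 154.6 / 816 = 0.1895.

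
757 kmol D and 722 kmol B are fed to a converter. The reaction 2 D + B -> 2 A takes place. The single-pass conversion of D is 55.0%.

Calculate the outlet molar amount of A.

416 kmol

D reacted = 0.55 × 757 = 416.4 kmol; ν_D = −2, so ξ = 416.4/2 = 208.2 kmol.
Outlet amounts (n = n₀ + ν ξ):
  D: 757 − 2(208.2) = 340.6
  B: 722 − 1(208.2) = 513.8
  A: 0 + 2(208.2) = 416.4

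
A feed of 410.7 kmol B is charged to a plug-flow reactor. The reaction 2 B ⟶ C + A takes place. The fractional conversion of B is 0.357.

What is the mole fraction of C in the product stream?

B reacted = 0.357 × 410.7 = 146.6 kmol; ν_B = −2, so ξ = 146.6/2 = 73.31 kmol.
Outlet amounts (n = n₀ + ν ξ):
  B: 410.7 − 2(73.31) = 264.1
  C: 0 + 1(73.31) = 73.31
  A: 0 + 1(73.31) = 73.31
Total out = 410.7 kmol; y_C = 73.31 / 410.7 = 0.1785.

0.178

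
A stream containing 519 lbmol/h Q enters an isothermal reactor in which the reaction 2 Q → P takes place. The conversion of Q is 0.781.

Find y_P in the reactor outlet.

0.641

Q reacted = 0.781 × 519 = 405.3 lbmol/h; ν_Q = −2, so ξ = 405.3/2 = 202.7 lbmol/h.
Outlet amounts (n = n₀ + ν ξ):
  Q: 519 − 2(202.7) = 113.7
  P: 0 + 1(202.7) = 202.7
Total out = 316.3 lbmol/h; y_P = 202.7 / 316.3 = 0.6407.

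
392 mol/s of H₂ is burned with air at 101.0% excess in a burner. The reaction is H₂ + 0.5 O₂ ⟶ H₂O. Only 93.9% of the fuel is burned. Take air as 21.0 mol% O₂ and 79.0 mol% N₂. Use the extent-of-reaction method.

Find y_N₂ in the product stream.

0.711

Stoichiometric O₂ = 0.5 × 392 = 196 mol/s; O₂ fed = 196 × 2.010 = 394 mol/s.
N₂ fed = 394 × 79/21 = 1482 mol/s.
Fuel reacted = 0.939 × 392 → ξ = 368.1 mol/s.
Outlet (n = n₀ + ν ξ):
  H₂: 392 − 1(368.1) = 23.91
  O₂: 394 − 0.5(368.1) = 209.9
  N₂: 1482 (inert)
  H₂O: 0 + 1(368.1) = 368.1
Total out = 2084 mol/s; y_N₂ = 1482 / 2084 = 0.7112.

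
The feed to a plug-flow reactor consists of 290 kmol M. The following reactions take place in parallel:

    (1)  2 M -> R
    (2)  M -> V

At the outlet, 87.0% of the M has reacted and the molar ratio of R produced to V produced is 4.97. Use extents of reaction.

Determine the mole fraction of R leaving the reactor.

0.654

Conversion of M: M consumed = 0.87 × 290 = 252.3 kmol = 2ξ₁ + 1ξ₂.
Selectivity: 1ξ₁ / (1ξ₂) = 4.97 → ξ₁ = 4.97 ξ₂.
Substitute: (2·4.97 + 1) ξ₂ = 252.3 → ξ₂ = 23.06 kmol, ξ₁ = 114.6 kmol.
Outlet amounts (n = n₀ + Σ ν·ξ):
  M: 290 − 2(114.6) − 1(23.06) = 37.7
  R: 0 + 1(114.6) = 114.6
  V: 0 + 1(23.06) = 23.06
Total out = 175.4 kmol; y_R = 114.6 / 175.4 = 0.6535.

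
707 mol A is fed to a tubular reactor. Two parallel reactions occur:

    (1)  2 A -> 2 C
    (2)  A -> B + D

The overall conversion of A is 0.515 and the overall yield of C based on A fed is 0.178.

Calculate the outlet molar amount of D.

238 mol

Yield of C: 2ξ₁ / 707 = 0.178 → ξ₁ = 62.92 mol.
Conversion of A: 2ξ₁ + 1ξ₂ = 0.515 × 707 = 364.1 → ξ₂ = 238.3 mol.
Outlet amounts (n = n₀ + Σ ν·ξ):
  A: 707 − 2(62.92) − 1(238.3) = 342.9
  C: 0 + 2(62.92) = 125.8
  B: 0 + 1(238.3) = 238.3
  D: 0 + 1(238.3) = 238.3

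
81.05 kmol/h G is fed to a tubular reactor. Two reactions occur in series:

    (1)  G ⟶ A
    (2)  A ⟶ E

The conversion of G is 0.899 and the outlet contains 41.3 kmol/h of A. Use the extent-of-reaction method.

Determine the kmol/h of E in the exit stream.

31.6 kmol/h

Conversion of G: G consumed = 1ξ₁ = 0.899 × 81.05 → ξ₁ = 72.86 kmol/h.
A balance: n_A = 0 + 1ξ₁ − 1ξ₂ = 41.3 → ξ₂ = (1·72.86 − 41.3)/1 = 31.56 kmol/h.
Outlet amounts (n = n₀ + Σ ν·ξ):
  G: 81.05 − 1(72.86) = 8.186
  A: 0 + 1(72.86) − 1(31.56) = 41.3
  E: 0 + 1(31.56) = 31.56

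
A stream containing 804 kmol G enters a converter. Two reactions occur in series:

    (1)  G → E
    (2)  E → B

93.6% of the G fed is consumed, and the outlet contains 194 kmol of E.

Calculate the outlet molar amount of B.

559 kmol

Conversion of G: G consumed = 1ξ₁ = 0.936 × 804 → ξ₁ = 752.5 kmol.
E balance: n_E = 0 + 1ξ₁ − 1ξ₂ = 194 → ξ₂ = (1·752.5 − 194)/1 = 558.5 kmol.
Outlet amounts (n = n₀ + Σ ν·ξ):
  G: 804 − 1(752.5) = 51.46
  E: 0 + 1(752.5) − 1(558.5) = 194
  B: 0 + 1(558.5) = 558.5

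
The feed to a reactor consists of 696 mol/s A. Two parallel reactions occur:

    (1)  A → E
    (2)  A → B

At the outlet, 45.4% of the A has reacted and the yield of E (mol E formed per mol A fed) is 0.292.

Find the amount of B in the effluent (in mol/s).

Yield of E: 1ξ₁ / 696 = 0.292 → ξ₁ = 203.2 mol/s.
Conversion of A: 1ξ₁ + 1ξ₂ = 0.454 × 696 = 316 → ξ₂ = 112.8 mol/s.
Outlet amounts (n = n₀ + Σ ν·ξ):
  A: 696 − 1(203.2) − 1(112.8) = 380
  E: 0 + 1(203.2) = 203.2
  B: 0 + 1(112.8) = 112.8

113 mol/s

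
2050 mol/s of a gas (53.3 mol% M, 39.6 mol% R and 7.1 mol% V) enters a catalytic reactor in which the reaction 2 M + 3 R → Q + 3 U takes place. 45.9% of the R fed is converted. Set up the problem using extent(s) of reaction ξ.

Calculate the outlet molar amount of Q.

R reacted = 0.459 × 811.8 = 372.6 mol/s; ν_R = −3, so ξ = 372.6/3 = 124.2 mol/s.
Outlet amounts (n = n₀ + ν ξ):
  M: 1093 − 2(124.2) = 844.2
  R: 811.8 − 3(124.2) = 439.2
  Q: 0 + 1(124.2) = 124.2
  U: 0 + 3(124.2) = 372.6
  V: 145.6 (inert)

124 mol/s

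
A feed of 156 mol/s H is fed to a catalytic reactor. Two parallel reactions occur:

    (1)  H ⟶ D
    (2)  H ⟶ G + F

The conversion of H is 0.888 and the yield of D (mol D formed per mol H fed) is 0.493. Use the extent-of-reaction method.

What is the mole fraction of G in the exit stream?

0.283

Yield of D: 1ξ₁ / 156 = 0.493 → ξ₁ = 76.91 mol/s.
Conversion of H: 1ξ₁ + 1ξ₂ = 0.888 × 156 = 138.5 → ξ₂ = 61.62 mol/s.
Outlet amounts (n = n₀ + Σ ν·ξ):
  H: 156 − 1(76.91) − 1(61.62) = 17.47
  D: 0 + 1(76.91) = 76.91
  G: 0 + 1(61.62) = 61.62
  F: 0 + 1(61.62) = 61.62
Total out = 217.6 mol/s; y_G = 61.62 / 217.6 = 0.2832.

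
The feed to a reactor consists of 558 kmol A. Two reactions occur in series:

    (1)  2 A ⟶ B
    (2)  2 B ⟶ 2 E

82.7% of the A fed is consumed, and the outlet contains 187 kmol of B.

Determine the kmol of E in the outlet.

Conversion of A: A consumed = 2ξ₁ = 0.827 × 558 → ξ₁ = 230.7 kmol.
B balance: n_B = 0 + 1ξ₁ − 2ξ₂ = 187 → ξ₂ = (1·230.7 − 187)/2 = 21.87 kmol.
Outlet amounts (n = n₀ + Σ ν·ξ):
  A: 558 − 2(230.7) = 96.53
  B: 0 + 1(230.7) − 2(21.87) = 187
  E: 0 + 2(21.87) = 43.73

43.7 kmol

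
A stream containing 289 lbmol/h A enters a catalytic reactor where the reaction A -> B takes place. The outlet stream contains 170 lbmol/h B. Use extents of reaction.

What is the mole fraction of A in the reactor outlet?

For B: n = n₀ + 1ξ → 170 = 0 + 1ξ, giving ξ = 170 lbmol/h.
Outlet amounts (n = n₀ + ν ξ):
  A: 289 − 1(170) = 119
  B: 0 + 1(170) = 170
Total out = 289 lbmol/h; y_A = 119 / 289 = 0.4118.

0.412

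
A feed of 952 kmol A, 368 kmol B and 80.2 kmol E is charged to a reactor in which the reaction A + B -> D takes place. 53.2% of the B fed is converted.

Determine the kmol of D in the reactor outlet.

B reacted = 0.532 × 368 = 195.8 kmol; ν_B = −1, so ξ = 195.8/1 = 195.8 kmol.
Outlet amounts (n = n₀ + ν ξ):
  A: 952 − 1(195.8) = 756.2
  B: 368 − 1(195.8) = 172.2
  D: 0 + 1(195.8) = 195.8
  E: 80.2 (inert)

196 kmol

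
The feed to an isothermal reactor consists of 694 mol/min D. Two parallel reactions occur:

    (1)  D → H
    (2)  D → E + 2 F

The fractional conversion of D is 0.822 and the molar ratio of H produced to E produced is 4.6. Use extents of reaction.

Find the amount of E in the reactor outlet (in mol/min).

Conversion of D: D consumed = 0.822 × 694 = 570.5 mol/min = 1ξ₁ + 1ξ₂.
Selectivity: 1ξ₁ / (1ξ₂) = 4.6 → ξ₁ = 4.6 ξ₂.
Substitute: (1·4.6 + 1) ξ₂ = 570.5 → ξ₂ = 101.9 mol/min, ξ₁ = 468.6 mol/min.
Outlet amounts (n = n₀ + Σ ν·ξ):
  D: 694 − 1(468.6) − 1(101.9) = 123.5
  H: 0 + 1(468.6) = 468.6
  E: 0 + 1(101.9) = 101.9
  F: 0 + 2(101.9) = 203.7

102 mol/min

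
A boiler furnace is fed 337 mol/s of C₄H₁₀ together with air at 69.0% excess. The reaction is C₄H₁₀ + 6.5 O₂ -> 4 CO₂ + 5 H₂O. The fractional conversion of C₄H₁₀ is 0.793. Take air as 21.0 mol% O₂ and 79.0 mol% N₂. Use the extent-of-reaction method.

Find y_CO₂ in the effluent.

0.0582

Stoichiometric O₂ = 6.5 × 337 = 2190 mol/s; O₂ fed = 2190 × 1.690 = 3702 mol/s.
N₂ fed = 3702 × 79/21 = 13930 mol/s.
Fuel reacted = 0.793 × 337 → ξ = 267.2 mol/s.
Outlet (n = n₀ + ν ξ):
  C₄H₁₀: 337 − 1(267.2) = 69.76
  O₂: 3702 − 6.5(267.2) = 1965
  N₂: 13930 (inert)
  CO₂: 0 + 4(267.2) = 1069
  H₂O: 0 + 5(267.2) = 1336
Total out = 18370 mol/s; y_CO₂ = 1069 / 18370 = 0.0582.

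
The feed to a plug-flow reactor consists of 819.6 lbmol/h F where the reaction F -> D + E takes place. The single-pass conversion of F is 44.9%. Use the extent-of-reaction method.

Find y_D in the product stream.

0.31

F reacted = 0.449 × 819.6 = 368 lbmol/h; ν_F = −1, so ξ = 368/1 = 368 lbmol/h.
Outlet amounts (n = n₀ + ν ξ):
  F: 819.6 − 1(368) = 451.6
  D: 0 + 1(368) = 368
  E: 0 + 1(368) = 368
Total out = 1188 lbmol/h; y_D = 368 / 1188 = 0.3099.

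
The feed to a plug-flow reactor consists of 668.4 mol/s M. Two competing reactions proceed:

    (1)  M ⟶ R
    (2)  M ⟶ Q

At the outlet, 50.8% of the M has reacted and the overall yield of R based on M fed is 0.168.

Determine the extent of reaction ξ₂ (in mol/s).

Yield of R: 1ξ₁ / 668.4 = 0.168 → ξ₁ = 112.3 mol/s.
Conversion of M: 1ξ₁ + 1ξ₂ = 0.508 × 668.4 = 339.5 → ξ₂ = 227.3 mol/s.
Outlet amounts (n = n₀ + Σ ν·ξ):
  M: 668.4 − 1(112.3) − 1(227.3) = 328.9
  R: 0 + 1(112.3) = 112.3
  Q: 0 + 1(227.3) = 227.3

ξ₂ = 227 mol/s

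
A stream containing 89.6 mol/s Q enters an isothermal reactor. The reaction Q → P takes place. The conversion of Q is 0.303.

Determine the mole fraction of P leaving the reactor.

Q reacted = 0.303 × 89.6 = 27.15 mol/s; ν_Q = −1, so ξ = 27.15/1 = 27.15 mol/s.
Outlet amounts (n = n₀ + ν ξ):
  Q: 89.6 − 1(27.15) = 62.45
  P: 0 + 1(27.15) = 27.15
Total out = 89.6 mol/s; y_P = 27.15 / 89.6 = 0.303.

0.303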